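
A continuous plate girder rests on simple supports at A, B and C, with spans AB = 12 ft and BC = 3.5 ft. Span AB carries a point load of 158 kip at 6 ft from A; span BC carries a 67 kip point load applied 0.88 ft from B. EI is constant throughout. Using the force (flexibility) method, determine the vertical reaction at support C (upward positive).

Insert a hinge at B; M_B is the redundant, and each span becomes simply supported.
End slopes at the hinge B, treating each span as simply supported:
  span AB: point load 158 at a = 6: Pab(L + a)/(6LEI) = 1422/EI
  span BC: point load 67 at a = 0.88: Pab(L + b)/(6LEI) = 45.02/EI
  relative rotation θ_0 = (1422 + 45.02)/EI = 1467/EI
A unit hogging moment at B produces rotation L₁/(3EI) + L₂/(3EI) = 5.167/EI.
Compatibility: M_B·(L₁+L₂)/(3EI) = θ_0, giving M_B = 283.9 kip·ft (hogging).
Span BC, ΣM about C: R_B^{BC}·3.5 = 175.5 + 283.9, so R_B^{BC} = 131.3 kip and R_C = 67 − 131.3 = -64.28 kip.

R_C = -64.28 kip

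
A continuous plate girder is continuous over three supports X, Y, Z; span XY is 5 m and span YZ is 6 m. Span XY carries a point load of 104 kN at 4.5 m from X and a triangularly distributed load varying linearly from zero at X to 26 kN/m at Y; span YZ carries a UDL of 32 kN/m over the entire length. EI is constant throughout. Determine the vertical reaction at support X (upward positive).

R_X = 8.376 kN

Release continuity at Y by inserting a hinge; the redundant is the internal moment M_Y. The primary structure is two simply-supported spans XY and YZ.
End slopes at the hinge Y, treating each span as simply supported:
  span XY: point load 104 at a = 4.5: Pab(L + a)/(6LEI) = 74.1/EI
  span XY: triangular load, peak 26: w₀L³/(45EI) = 72.22/EI
  span YZ: UDL 32: wL³/(24EI) = 288/EI
  relative rotation θ_0 = (146.3 + 288)/EI = 434.3/EI
A unit hogging moment at Y produces rotation L₁/(3EI) + L₂/(3EI) = 3.667/EI.
Slope continuity at Y: θ_0 = M_Y·3.667/EI, so M_Y = 434.3/3.667 = 118.5 kN·m (hogging).
Span XY, ΣM about X with M_Y applied at Y: R_Y^{XY}·5 = 684.7 + 118.5, so R_Y^{XY} = 160.6 kN and R_X = 169 − 160.6 = 8.376 kN.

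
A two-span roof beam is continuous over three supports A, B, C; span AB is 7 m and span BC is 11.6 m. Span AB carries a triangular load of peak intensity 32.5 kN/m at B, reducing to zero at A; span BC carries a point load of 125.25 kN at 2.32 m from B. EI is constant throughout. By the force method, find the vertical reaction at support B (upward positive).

R_B = 215.1 kN

Insert a hinge at B; M_B is the redundant, and each span becomes simply supported.
Discontinuity in slope at B on the released structure — sum the simple-span end rotations:
  span AB: triangular load, peak 32.5: w₀L³/(45EI) = 247.7/EI
  span BC: point load 125.25 at a = 2.32: Pab(L + b)/(6LEI) = 809/EI
  relative rotation θ_0 = (247.7 + 809)/EI = 1057/EI
A unit hogging moment at B produces rotation L₁/(3EI) + L₂/(3EI) = 6.2/EI.
Compatibility: M_B·(L₁+L₂)/(3EI) = θ_0, giving M_B = 170.4 kN·m (hogging).
Span AB, ΣM about A with M_B applied at B: R_B^{AB}·7 = 530.8 + 170.4, so R_B^{AB} = 100.2 kN and R_A = 113.8 − 100.2 = 13.57 kN.
Span BC, ΣM about C: R_B^{BC}·11.6 = 1162 + 170.4, so R_B^{BC} = 114.9 kN and R_C = 125.2 − 114.9 = 10.36 kN.
R_B = 100.2 + 114.9 = 215.1 kN.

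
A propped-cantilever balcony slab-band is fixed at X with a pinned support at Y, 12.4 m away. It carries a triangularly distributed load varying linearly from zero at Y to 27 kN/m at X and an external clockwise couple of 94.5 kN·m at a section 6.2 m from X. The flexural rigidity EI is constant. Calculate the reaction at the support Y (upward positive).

R_Y = 42.05 kN

Take the reaction at Y as the redundant and release it; the primary structure is a cantilever fixed at X.
Primary-structure tip deflection at Y by superposition:
  triangular load, peak 27 at the fixed end: w₀L⁴/(30EI) = 21278/EI
  clockwise couple 94.5 at a = 6.2: M₀a(2L − a)/(2EI) = 5449/EI
  δ_0 = 26727/EI
Tip deflection under a unit load at Y: L³/(3EI) = 635.5/EI.
The prop prevents deflection at Y: R_Y = δ_0/δ_{YY} = 26727/635.5 = 42.05 kN.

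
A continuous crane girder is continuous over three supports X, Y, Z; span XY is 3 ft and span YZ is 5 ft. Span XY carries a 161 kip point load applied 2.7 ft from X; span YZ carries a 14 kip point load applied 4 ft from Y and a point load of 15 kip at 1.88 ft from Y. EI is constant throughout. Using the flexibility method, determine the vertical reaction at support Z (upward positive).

Insert a hinge at Y; M_Y is the redundant, and each span becomes simply supported.
End slopes at the hinge Y, treating each span as simply supported:
  span XY: point load 161 at a = 2.7: Pab(L + a)/(6LEI) = 41.3/EI
  span YZ: point load 14 at a = 4: Pab(L + b)/(6LEI) = 11.2/EI
  span YZ: point load 15 at a = 1.88: Pab(L + b)/(6LEI) = 23.81/EI
  relative rotation θ_0 = (41.3 + 35.01)/EI = 76.31/EI
A unit hogging moment at Y produces rotation L₁/(3EI) + L₂/(3EI) = 2.667/EI.
Compatibility: M_Y·(L₁+L₂)/(3EI) = θ_0, giving M_Y = 28.62 kip·ft (hogging).
Span YZ, ΣM about Z: R_Y^{YZ}·5 = 60.8 + 28.62, so R_Y^{YZ} = 17.88 kip and R_Z = 29 − 17.88 = 11.12 kip.

R_Z = 11.12 kip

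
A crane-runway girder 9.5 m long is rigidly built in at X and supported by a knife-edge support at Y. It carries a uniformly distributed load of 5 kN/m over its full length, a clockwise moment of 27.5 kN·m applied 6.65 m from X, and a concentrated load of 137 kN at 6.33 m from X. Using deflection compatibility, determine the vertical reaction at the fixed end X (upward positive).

Choose R_Y as the redundant. The primary structure is the cantilever fixed at X.
Deflection at Y on the released cantilever, summing each load's contribution:
  UDL 5: wL⁴/(8EI) = 5091/EI
  clockwise couple 27.5 at a = 6.65: M₀a(2L − a)/(2EI) = 1129/EI
  point load 137 at a = 6.33: Pa²(3L − a)/(6EI) = 20283/EI
  δ_0 = 26503/EI
Flexibility coefficient — unit upward force at Y: δ_{YY} = L³/(3EI) = 285.8/EI.
The prop prevents deflection at Y: R_Y = δ_0/δ_{YY} = 26503/285.8 = 92.74 kN.
Vertical equilibrium: R_X = ΣP − R_Y = 184.5 − 92.74 = 91.76 kN.

R_X = 91.76 kN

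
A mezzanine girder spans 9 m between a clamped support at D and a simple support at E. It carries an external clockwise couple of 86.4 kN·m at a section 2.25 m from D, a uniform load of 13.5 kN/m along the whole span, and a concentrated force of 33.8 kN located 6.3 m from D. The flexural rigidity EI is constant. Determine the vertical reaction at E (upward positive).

Take the reaction at E as the redundant and release it; the primary structure is a cantilever fixed at D.
Deflection at E on the released cantilever, summing each load's contribution:
  clockwise couple 86.4 at a = 2.25: M₀a(2L − a)/(2EI) = 1531/EI
  UDL 13.5: wL⁴/(8EI) = 11072/EI
  point load 33.8 at a = 6.3: Pa²(3L − a)/(6EI) = 4628/EI
  δ_0 = 17231/EI
Tip deflection under a unit load at E: L³/(3EI) = 243/EI.
Compatibility at E: δ_0 − R_E·δ_{EE} = 0, so R_E = 17231/243 = 70.91 kN.

R_E = 70.91 kN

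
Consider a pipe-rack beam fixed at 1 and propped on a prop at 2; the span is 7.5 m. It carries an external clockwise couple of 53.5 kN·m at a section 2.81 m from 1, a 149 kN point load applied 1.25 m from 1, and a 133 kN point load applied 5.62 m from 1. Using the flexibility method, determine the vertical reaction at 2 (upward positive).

R_2 = 96.42 kN

Release the roller at 2. Primary structure: cantilever fixed at 1.
Deflection at 2 on the released cantilever, summing each load's contribution:
  clockwise couple 53.5 at a = 2.81: M₀a(2L − a)/(2EI) = 916.3/EI
  point load 149 at a = 1.25: Pa²(3L − a)/(6EI) = 824.5/EI
  point load 133 at a = 5.62: Pa²(3L − a)/(6EI) = 11818/EI
  δ_0 = 13559/EI
Flexibility coefficient — unit upward force at 2: δ_{22} = L³/(3EI) = 140.6/EI.
The prop prevents deflection at 2: R_2 = δ_0/δ_{22} = 13559/140.6 = 96.42 kN.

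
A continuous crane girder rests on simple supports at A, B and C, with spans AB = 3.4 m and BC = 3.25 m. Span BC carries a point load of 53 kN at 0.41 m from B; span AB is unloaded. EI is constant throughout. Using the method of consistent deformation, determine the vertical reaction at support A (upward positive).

Release continuity at B by inserting a hinge; the redundant is the internal moment M_B. The primary structure is two simply-supported spans AB and BC.
Discontinuity in slope at B on the released structure — sum the simple-span end rotations:
  span BC: point load 53 at a = 0.41: Pab(L + b)/(6LEI) = 19.27/EI
  relative rotation θ_0 = (0 + 19.27)/EI = 19.27/EI
A unit hogging moment at B produces rotation L₁/(3EI) + L₂/(3EI) = 2.217/EI.
Compatibility: M_B·(L₁+L₂)/(3EI) = θ_0, giving M_B = 8.695 kN·m (hogging).
Span AB, ΣM about A with M_B applied at B: R_B^{AB}·3.4 = 0 + 8.695, so R_B^{AB} = 2.557 kN and R_A = 0 − 2.557 = -2.557 kN.

R_A = -2.557 kN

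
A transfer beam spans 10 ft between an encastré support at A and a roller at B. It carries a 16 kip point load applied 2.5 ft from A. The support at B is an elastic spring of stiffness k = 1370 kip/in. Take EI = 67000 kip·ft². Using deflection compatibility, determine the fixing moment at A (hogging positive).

Choose R_B as the redundant. The primary structure is the cantilever fixed at A.
Downward deflection at the released point B due to the loads:
  point load 16 at a = 2.5: Pa²(3L − a)/(6EI) = 458.3/EI
Flexibility coefficient — unit upward force at B: δ_{BB} = L³/(3EI) = 333.3/EI.
With EI = 67000 kip·ft²: δ_0 = 0.006841 ft and δ_{BB} = 0.004975 ft/kip.
Compatibility — the spring shortens by R_B/k under the reaction it provides: δ_0 − R_B·δ_{BB} = R_B/k. With 1/k = 1/(1370×12) ft/kip = 0.000061 ft/kip, R_B = δ_0 / (δ_{BB} + 1/k) = 0.006841 / (0.004975 + 0.000061) = 1.358 kip.
Moment equilibrium about A: M_A = Σ(load moments about A) − R_B·L = 40 − 1.358×10 = 26.42 kip·ft.

M_A = 26.42 kip·ft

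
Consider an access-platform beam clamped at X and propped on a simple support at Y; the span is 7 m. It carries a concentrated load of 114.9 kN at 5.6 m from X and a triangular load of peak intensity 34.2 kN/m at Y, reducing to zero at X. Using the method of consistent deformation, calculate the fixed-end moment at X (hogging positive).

Take the reaction at Y as the redundant and release it; the primary structure is a cantilever fixed at X.
Primary-structure tip deflection at Y by superposition:
  point load 114.9 at a = 5.6: Pa²(3L − a)/(6EI) = 9248/EI
  triangular load, peak 34.2 at the free end: 11w₀L⁴/(120EI) = 7527/EI
  δ_0 = 16776/EI
Tip deflection under a unit load at Y: L³/(3EI) = 114.3/EI.
The prop prevents deflection at Y: R_Y = δ_0/δ_{YY} = 16776/114.3 = 146.7 kN.
Moment equilibrium about X: M_X = Σ(load moments about X) − R_Y·L = 1202 − 146.7×7 = 175 kN·m.

M_X = 175 kN·m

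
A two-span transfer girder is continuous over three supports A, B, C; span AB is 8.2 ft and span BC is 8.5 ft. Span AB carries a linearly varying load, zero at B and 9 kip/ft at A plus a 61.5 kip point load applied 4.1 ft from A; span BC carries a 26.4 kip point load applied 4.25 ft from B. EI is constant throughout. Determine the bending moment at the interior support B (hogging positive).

M_B = 85.18 kip·ft

Release continuity at B by inserting a hinge; the redundant is the internal moment M_B. The primary structure is two simply-supported spans AB and BC.
Rotations at B on the released spans (each span's end-slope, ×1/EI):
  span AB: triangular load, peak 9: 7w₀L³/(360EI) = 96.49/EI
  span AB: point load 61.5 at a = 4.1: Pab(L + a)/(6LEI) = 258.5/EI
  span BC: point load 26.4 at a = 4.25: Pab(L + b)/(6LEI) = 119.2/EI
  relative rotation θ_0 = (354.9 + 119.2)/EI = 474.2/EI
A unit hogging moment at B produces rotation L₁/(3EI) + L₂/(3EI) = 5.567/EI.
Compatibility: M_B·(L₁+L₂)/(3EI) = θ_0, giving M_B = 85.18 kip·ft (hogging).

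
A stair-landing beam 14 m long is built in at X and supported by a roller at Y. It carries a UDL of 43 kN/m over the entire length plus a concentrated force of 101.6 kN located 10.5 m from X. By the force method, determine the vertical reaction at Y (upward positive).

R_Y = 290 kN

Remove the prop at Y; the released (primary) structure is a cantilever built in at X.
Deflection at Y on the released cantilever, summing each load's contribution:
  UDL 43: wL⁴/(8EI) = 206486/EI
  point load 101.6 at a = 10.5: Pa²(3L − a)/(6EI) = 58807/EI
  δ_0 = 265293/EI
Flexibility coefficient — unit upward force at Y: δ_{YY} = L³/(3EI) = 914.7/EI.
Compatibility at Y: δ_0 − R_Y·δ_{YY} = 0, so R_Y = 265293/914.7 = 290 kN.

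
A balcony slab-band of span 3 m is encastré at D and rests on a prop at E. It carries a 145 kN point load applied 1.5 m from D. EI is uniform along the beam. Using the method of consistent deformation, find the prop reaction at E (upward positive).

R_E = 45.31 kN

Choose R_E as the redundant. The primary structure is the cantilever fixed at D.
Downward deflection at the released point E due to the loads:
  point load 145 at a = 1.5: Pa²(3L − a)/(6EI) = 407.8/EI
Tip deflection under a unit load at E: L³/(3EI) = 9/EI.
Compatibility at E: δ_0 − R_E·δ_{EE} = 0, so R_E = 407.8/9 = 45.31 kN.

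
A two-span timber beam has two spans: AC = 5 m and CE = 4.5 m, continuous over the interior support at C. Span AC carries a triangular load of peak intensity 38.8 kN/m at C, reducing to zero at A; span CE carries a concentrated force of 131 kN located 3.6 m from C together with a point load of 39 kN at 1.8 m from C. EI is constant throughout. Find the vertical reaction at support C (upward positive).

R_C = 146.7 kN

Release continuity at C by inserting a hinge; the redundant is the internal moment M_C. The primary structure is two simply-supported spans AC and CE.
End slopes at the hinge C, treating each span as simply supported:
  span AC: triangular load, peak 38.8: w₀L³/(45EI) = 107.8/EI
  span CE: point load 131 at a = 3.6: Pab(L + b)/(6LEI) = 84.89/EI
  span CE: point load 39 at a = 1.8: Pab(L + b)/(6LEI) = 50.54/EI
  relative rotation θ_0 = (107.8 + 135.4)/EI = 243.2/EI
A unit hogging moment at C produces rotation L₁/(3EI) + L₂/(3EI) = 3.167/EI.
Slope continuity at C: θ_0 = M_C·3.167/EI, so M_C = 243.2/3.167 = 76.8 kN·m (hogging).
Span AC, ΣM about A with M_C applied at C: R_C^{AC}·5 = 323.3 + 76.8, so R_C^{AC} = 80.03 kN and R_A = 97 − 80.03 = 16.97 kN.
Span CE, ΣM about E: R_C^{CE}·4.5 = 223.2 + 76.8, so R_C^{CE} = 66.67 kN and R_E = 170 − 66.67 = 103.3 kN.
R_C = 80.03 + 66.67 = 146.7 kN.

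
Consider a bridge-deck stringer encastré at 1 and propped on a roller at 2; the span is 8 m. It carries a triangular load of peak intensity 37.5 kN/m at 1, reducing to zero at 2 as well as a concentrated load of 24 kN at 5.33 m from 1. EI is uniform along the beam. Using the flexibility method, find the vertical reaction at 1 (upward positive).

R_1 = 131.6 kN

Remove the prop at 2; the released (primary) structure is a cantilever built in at 1.
Downward deflection at the released point 2 due to the loads:
  triangular load, peak 37.5 at the fixed end: w₀L⁴/(30EI) = 5120/EI
  point load 24 at a = 5.33: Pa²(3L − a)/(6EI) = 2122/EI
  δ_0 = 7242/EI
Flexibility coefficient — unit upward force at 2: δ_{22} = L³/(3EI) = 170.7/EI.
Compatibility at 2: δ_0 − R_2·δ_{22} = 0, so R_2 = 7242/170.7 = 42.43 kN.
Vertical equilibrium: R_1 = ΣP − R_2 = 174 − 42.43 = 131.6 kN.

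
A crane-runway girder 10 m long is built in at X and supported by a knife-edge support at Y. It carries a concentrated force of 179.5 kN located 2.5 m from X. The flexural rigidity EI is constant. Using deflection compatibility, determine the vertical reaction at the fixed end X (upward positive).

Take the reaction at Y as the redundant and release it; the primary structure is a cantilever fixed at X.
Deflection at Y on the released cantilever, summing each load's contribution:
  point load 179.5 at a = 2.5: Pa²(3L − a)/(6EI) = 5142/EI
Tip deflection under a unit load at Y: L³/(3EI) = 333.3/EI.
Compatibility at Y: δ_0 − R_Y·δ_{YY} = 0, so R_Y = 5142/333.3 = 15.43 kN.
Vertical equilibrium: R_X = ΣP − R_Y = 179.5 − 15.43 = 164.1 kN.

R_X = 164.1 kN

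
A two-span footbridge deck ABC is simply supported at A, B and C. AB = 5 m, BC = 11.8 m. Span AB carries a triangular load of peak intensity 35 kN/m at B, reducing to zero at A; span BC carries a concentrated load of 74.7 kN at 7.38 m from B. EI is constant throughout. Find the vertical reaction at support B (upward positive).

R_B = 119.6 kN

Take M_B as the redundant. Released structure: two simple spans AB and BC with a hinge at B.
Rotations at B on the released spans (each span's end-slope, ×1/EI):
  span AB: triangular load, peak 35: w₀L³/(45EI) = 97.22/EI
  span BC: point load 74.7 at a = 7.38: Pab(L + b)/(6LEI) = 558.2/EI
  relative rotation θ_0 = (97.22 + 558.2)/EI = 655.5/EI
A unit hogging moment at B produces rotation L₁/(3EI) + L₂/(3EI) = 5.6/EI.
Compatibility: M_B·(L₁+L₂)/(3EI) = θ_0, giving M_B = 117 kN·m (hogging).
Span AB, ΣM about A with M_B applied at B: R_B^{AB}·5 = 291.7 + 117, so R_B^{AB} = 81.74 kN and R_A = 87.5 − 81.74 = 5.757 kN.
Span BC, ΣM about C: R_B^{BC}·11.8 = 330.2 + 117, so R_B^{BC} = 37.9 kN and R_C = 74.7 − 37.9 = 36.8 kN.
R_B = 81.74 + 37.9 = 119.6 kN.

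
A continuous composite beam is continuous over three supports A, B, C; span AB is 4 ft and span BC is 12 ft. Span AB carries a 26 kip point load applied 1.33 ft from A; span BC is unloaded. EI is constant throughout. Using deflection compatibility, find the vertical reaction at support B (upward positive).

R_B = 9.927 kip

Release continuity at B by inserting a hinge; the redundant is the internal moment M_B. The primary structure is two simply-supported spans AB and BC.
Rotations at B on the released spans (each span's end-slope, ×1/EI):
  span AB: point load 26 at a = 1.33: Pab(L + a)/(6LEI) = 20.5/EI
  relative rotation θ_0 = (20.5 + 0)/EI = 20.5/EI
A unit hogging moment at B produces rotation L₁/(3EI) + L₂/(3EI) = 5.333/EI.
Compatibility: M_B·(L₁+L₂)/(3EI) = θ_0, giving M_B = 3.845 kip·ft (hogging).
Span AB, ΣM about A with M_B applied at B: R_B^{AB}·4 = 34.58 + 3.845, so R_B^{AB} = 9.606 kip and R_A = 26 − 9.606 = 16.39 kip.
Span BC, ΣM about C: R_B^{BC}·12 = 0 + 3.845, so R_B^{BC} = 0.3204 kip and R_C = 0 − 0.3204 = -0.3204 kip.
R_B = 9.606 + 0.3204 = 9.927 kip.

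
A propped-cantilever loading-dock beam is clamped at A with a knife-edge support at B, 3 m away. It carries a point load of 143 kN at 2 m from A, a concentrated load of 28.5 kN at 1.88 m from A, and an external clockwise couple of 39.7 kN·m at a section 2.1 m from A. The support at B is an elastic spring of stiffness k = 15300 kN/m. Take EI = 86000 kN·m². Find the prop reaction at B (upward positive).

Release the roller at B. Primary structure: cantilever fixed at A.
Free-end deflection of the primary structure under the applied loading (downward +):
  point load 143 at a = 2: Pa²(3L − a)/(6EI) = 667.3/EI
  point load 28.5 at a = 1.88: Pa²(3L − a)/(6EI) = 119.5/EI
  clockwise couple 39.7 at a = 2.1: M₀a(2L − a)/(2EI) = 162.6/EI
  δ_0 = 949.4/EI
Tip deflection under a unit load at B: L³/(3EI) = 9/EI.
With EI = 86000 kN·m²: δ_0 = 0.01104 m and δ_{BB} = 0.000105 m/kN.
Compatibility — the spring shortens by R_B/k under the reaction it provides: δ_0 − R_B·δ_{BB} = R_B/k. With 1/k = 0.000065 m/kN, R_B = δ_0 / (δ_{BB} + 1/k) = 0.01104 / (0.000105 + 0.000065) = 64.94 kN.

R_B = 64.94 kN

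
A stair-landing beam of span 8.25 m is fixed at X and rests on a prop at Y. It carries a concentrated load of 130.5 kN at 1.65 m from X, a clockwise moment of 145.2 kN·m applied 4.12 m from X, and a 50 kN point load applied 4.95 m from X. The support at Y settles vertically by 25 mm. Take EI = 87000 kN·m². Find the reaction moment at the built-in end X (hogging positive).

Release the roller at Y. Primary structure: cantilever fixed at X.
Primary-structure tip deflection at Y by superposition:
  point load 130.5 at a = 1.65: Pa²(3L − a)/(6EI) = 1368/EI
  clockwise couple 145.2 at a = 4.12: M₀a(2L − a)/(2EI) = 3703/EI
  point load 50 at a = 4.95: Pa²(3L − a)/(6EI) = 4043/EI
  δ_0 = 9114/EI
Tip deflection under a unit load at Y: L³/(3EI) = 187.2/EI.
With EI = 87000 kN·m²: δ_0 = 0.10476 m and δ_{YY} = 0.002151 m/kN.
Compatibility — the beam at Y must follow the support down by 0.025 m: δ_0 − R_Y·δ_{YY} = 0.025, so R_Y = (0.10476 − 0.025)/0.002151 = 37.07 kN.
Moment equilibrium about X: M_X = Σ(load moments about X) − R_Y·L = 608 − 37.07×8.25 = 302.2 kN·m.

M_X = 302.2 kN·m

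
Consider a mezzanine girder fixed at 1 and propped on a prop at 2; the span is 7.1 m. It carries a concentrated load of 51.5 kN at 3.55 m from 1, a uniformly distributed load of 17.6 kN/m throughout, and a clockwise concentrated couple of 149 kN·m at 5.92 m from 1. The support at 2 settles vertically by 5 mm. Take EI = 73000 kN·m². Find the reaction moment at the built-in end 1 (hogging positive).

Release the roller at 2. Primary structure: cantilever fixed at 1.
Free-end deflection of the primary structure under the applied loading (downward +):
  point load 51.5 at a = 3.55: Pa²(3L − a)/(6EI) = 1920/EI
  UDL 17.6: wL⁴/(8EI) = 5591/EI
  clockwise couple 149 at a = 5.92: M₀a(2L − a)/(2EI) = 3652/EI
  δ_0 = 11162/EI
Tip deflection under a unit load at 2: L³/(3EI) = 119.3/EI.
With EI = 73000 kN·m²: δ_0 = 0.15291 m and δ_{22} = 0.001634 m/kN.
Compatibility — the beam at 2 must follow the support down by 0.005 m: δ_0 − R_2·δ_{22} = 0.005, so R_2 = (0.15291 − 0.005)/0.001634 = 90.5 kN.
Moment equilibrium about 1: M_1 = Σ(load moments about 1) − R_2·L = 775.4 − 90.5×7.1 = 132.9 kN·m.

M_1 = 132.9 kN·m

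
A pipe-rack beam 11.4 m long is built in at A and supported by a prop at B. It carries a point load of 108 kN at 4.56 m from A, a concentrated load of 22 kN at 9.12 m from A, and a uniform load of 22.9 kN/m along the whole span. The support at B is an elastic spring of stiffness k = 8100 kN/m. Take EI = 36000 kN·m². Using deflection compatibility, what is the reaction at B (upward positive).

Take the reaction at B as the redundant and release it; the primary structure is a cantilever fixed at A.
Downward deflection at the released point B due to the loads:
  point load 108 at a = 4.56: Pa²(3L − a)/(6EI) = 11094/EI
  point load 22 at a = 9.12: Pa²(3L − a)/(6EI) = 7649/EI
  UDL 22.9: wL⁴/(8EI) = 48346/EI
  δ_0 = 67089/EI
Flexibility coefficient — unit upward force at B: δ_{BB} = L³/(3EI) = 493.8/EI.
With EI = 36000 kN·m²: δ_0 = 1.8636 m and δ_{BB} = 0.013718 m/kN.
Compatibility — the spring shortens by R_B/k under the reaction it provides: δ_0 − R_B·δ_{BB} = R_B/k. With 1/k = 0.000123 m/kN, R_B = δ_0 / (δ_{BB} + 1/k) = 1.8636 / (0.013718 + 0.000123) = 134.6 kN.

R_B = 134.6 kN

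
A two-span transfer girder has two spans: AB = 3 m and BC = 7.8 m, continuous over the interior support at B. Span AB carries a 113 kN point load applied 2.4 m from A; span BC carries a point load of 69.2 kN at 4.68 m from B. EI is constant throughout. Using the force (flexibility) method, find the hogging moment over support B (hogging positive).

M_B = 79.05 kN·m

Take M_B as the redundant. Released structure: two simple spans AB and BC with a hinge at B.
End slopes at the hinge B, treating each span as simply supported:
  span AB: point load 113 at a = 2.4: Pab(L + a)/(6LEI) = 48.82/EI
  span BC: point load 69.2 at a = 4.68: Pab(L + b)/(6LEI) = 235.8/EI
  relative rotation θ_0 = (48.82 + 235.8)/EI = 284.6/EI
A unit hogging moment at B produces rotation L₁/(3EI) + L₂/(3EI) = 3.6/EI.
Slope continuity at B: θ_0 = M_B·3.6/EI, so M_B = 284.6/3.6 = 79.05 kN·m (hogging).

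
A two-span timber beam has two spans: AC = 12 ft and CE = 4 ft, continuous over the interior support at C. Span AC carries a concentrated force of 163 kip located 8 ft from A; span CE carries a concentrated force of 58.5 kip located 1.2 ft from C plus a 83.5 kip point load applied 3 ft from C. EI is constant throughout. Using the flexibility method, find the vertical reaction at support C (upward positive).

Insert a hinge at C; M_C is the redundant, and each span becomes simply supported.
Rotations at C on the released spans (each span's end-slope, ×1/EI):
  span AC: point load 163 at a = 8: Pab(L + a)/(6LEI) = 1449/EI
  span CE: point load 58.5 at a = 1.2: Pab(L + b)/(6LEI) = 55.69/EI
  span CE: point load 83.5 at a = 3: Pab(L + b)/(6LEI) = 52.19/EI
  relative rotation θ_0 = (1449 + 107.9)/EI = 1557/EI
A unit hogging moment at C produces rotation L₁/(3EI) + L₂/(3EI) = 5.333/EI.
Slope continuity at C: θ_0 = M_C·5.333/EI, so M_C = 1557/5.333 = 291.9 kip·ft (hogging).
Span AC, ΣM about A with M_C applied at C: R_C^{AC}·12 = 1304 + 291.9, so R_C^{AC} = 133 kip and R_A = 163 − 133 = 30.01 kip.
Span CE, ΣM about E: R_C^{CE}·4 = 247.3 + 291.9, so R_C^{CE} = 134.8 kip and R_E = 142 − 134.8 = 7.201 kip.
R_C = 133 + 134.8 = 267.8 kip.

R_C = 267.8 kip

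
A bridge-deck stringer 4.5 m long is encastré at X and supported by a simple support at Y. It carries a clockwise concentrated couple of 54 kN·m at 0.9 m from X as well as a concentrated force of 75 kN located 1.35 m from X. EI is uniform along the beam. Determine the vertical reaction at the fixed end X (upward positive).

Release the roller at Y. Primary structure: cantilever fixed at X.
Primary-structure tip deflection at Y by superposition:
  clockwise couple 54 at a = 0.9: M₀a(2L − a)/(2EI) = 196.8/EI
  point load 75 at a = 1.35: Pa²(3L − a)/(6EI) = 276.8/EI
  δ_0 = 473.6/EI
Flexibility coefficient — unit upward force at Y: δ_{YY} = L³/(3EI) = 30.38/EI.
Compatibility at Y: δ_0 − R_Y·δ_{YY} = 0, so R_Y = 473.6/30.38 = 15.59 kN.
Vertical equilibrium: R_X = ΣP − R_Y = 75 − 15.59 = 59.41 kN.

R_X = 59.41 kN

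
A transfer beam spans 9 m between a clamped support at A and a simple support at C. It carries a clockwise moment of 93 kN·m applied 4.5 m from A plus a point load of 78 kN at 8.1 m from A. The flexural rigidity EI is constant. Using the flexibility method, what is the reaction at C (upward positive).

Choose R_C as the redundant. The primary structure is the cantilever fixed at A.
Free-end deflection of the primary structure under the applied loading (downward +):
  clockwise couple 93 at a = 4.5: M₀a(2L − a)/(2EI) = 2825/EI
  point load 78 at a = 8.1: Pa²(3L − a)/(6EI) = 16120/EI
  δ_0 = 18945/EI
Flexibility coefficient — unit upward force at C: δ_{CC} = L³/(3EI) = 243/EI.
The prop prevents deflection at C: R_C = δ_0/δ_{CC} = 18945/243 = 77.96 kN.

R_C = 77.96 kN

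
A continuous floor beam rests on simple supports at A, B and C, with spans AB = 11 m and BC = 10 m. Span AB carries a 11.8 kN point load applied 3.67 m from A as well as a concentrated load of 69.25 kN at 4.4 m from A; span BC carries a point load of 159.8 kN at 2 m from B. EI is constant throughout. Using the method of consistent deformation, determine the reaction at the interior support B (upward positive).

R_B = 195.1 kN

Insert a hinge at B; M_B is the redundant, and each span becomes simply supported.
Discontinuity in slope at B on the released structure — sum the simple-span end rotations:
  span AB: point load 11.8 at a = 3.67: Pab(L + a)/(6LEI) = 70.56/EI
  span AB: point load 69.25 at a = 4.4: Pab(L + a)/(6LEI) = 469.2/EI
  span BC: point load 159.8 at a = 2: Pab(L + b)/(6LEI) = 767/EI
  relative rotation θ_0 = (539.8 + 767)/EI = 1307/EI
A unit hogging moment at B produces rotation L₁/(3EI) + L₂/(3EI) = 7/EI.
Slope continuity at B: θ_0 = M_B·7/EI, so M_B = 1307/7 = 186.7 kN·m (hogging).
Span AB, ΣM about A with M_B applied at B: R_B^{AB}·11 = 348 + 186.7, so R_B^{AB} = 48.61 kN and R_A = 81.05 − 48.61 = 32.44 kN.
Span BC, ΣM about C: R_B^{BC}·10 = 1278 + 186.7, so R_B^{BC} = 146.5 kN and R_C = 159.8 − 146.5 = 13.29 kN.
R_B = 48.61 + 146.5 = 195.1 kN.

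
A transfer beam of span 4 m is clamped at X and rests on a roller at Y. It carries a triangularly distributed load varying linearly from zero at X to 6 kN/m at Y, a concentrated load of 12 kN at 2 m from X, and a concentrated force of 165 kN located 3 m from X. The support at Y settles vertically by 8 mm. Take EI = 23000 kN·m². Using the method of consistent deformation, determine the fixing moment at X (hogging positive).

M_X = 126.4 kN·m

Release the roller at Y. Primary structure: cantilever fixed at X.
Deflection at Y on the released cantilever, summing each load's contribution:
  triangular load, peak 6 at the free end: 11w₀L⁴/(120EI) = 140.8/EI
  point load 12 at a = 2: Pa²(3L − a)/(6EI) = 80/EI
  point load 165 at a = 3: Pa²(3L − a)/(6EI) = 2228/EI
  δ_0 = 2448/EI
Flexibility coefficient — unit upward force at Y: δ_{YY} = L³/(3EI) = 21.33/EI.
With EI = 23000 kN·m²: δ_0 = 0.10645 m and δ_{YY} = 0.000928 m/kN.
Compatibility — the beam at Y must follow the support down by 0.008 m: δ_0 − R_Y·δ_{YY} = 0.008, so R_Y = (0.10645 − 0.008)/0.000928 = 106.1 kN.
Moment equilibrium about X: M_X = Σ(load moments about X) − R_Y·L = 551 − 106.1×4 = 126.4 kN·m.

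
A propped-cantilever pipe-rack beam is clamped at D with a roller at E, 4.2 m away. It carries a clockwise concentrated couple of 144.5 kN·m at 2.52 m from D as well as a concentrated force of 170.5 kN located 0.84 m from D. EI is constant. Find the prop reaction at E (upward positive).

R_E = 52.9 kN

Choose R_E as the redundant. The primary structure is the cantilever fixed at D.
Deflection at E on the released cantilever, summing each load's contribution:
  clockwise couple 144.5 at a = 2.52: M₀a(2L − a)/(2EI) = 1071/EI
  point load 170.5 at a = 0.84: Pa²(3L − a)/(6EI) = 235.8/EI
  δ_0 = 1306/EI
Tip deflection under a unit load at E: L³/(3EI) = 24.7/EI.
Compatibility at E: δ_0 − R_E·δ_{EE} = 0, so R_E = 1306/24.7 = 52.9 kN.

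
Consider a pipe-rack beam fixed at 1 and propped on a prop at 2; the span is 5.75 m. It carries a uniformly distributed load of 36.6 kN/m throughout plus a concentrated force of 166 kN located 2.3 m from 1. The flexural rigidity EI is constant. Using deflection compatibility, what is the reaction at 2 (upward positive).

Release the roller at 2. Primary structure: cantilever fixed at 1.
Downward deflection at the released point 2 due to the loads:
  UDL 36.6: wL⁴/(8EI) = 5001/EI
  point load 166 at a = 2.3: Pa²(3L − a)/(6EI) = 2188/EI
  δ_0 = 7189/EI
Tip deflection under a unit load at 2: L³/(3EI) = 63.37/EI.
The prop prevents deflection at 2: R_2 = δ_0/δ_{22} = 7189/63.37 = 113.4 kN.

R_2 = 113.4 kN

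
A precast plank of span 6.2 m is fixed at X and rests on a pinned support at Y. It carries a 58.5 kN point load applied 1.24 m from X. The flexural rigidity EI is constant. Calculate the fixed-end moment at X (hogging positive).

Release the roller at Y. Primary structure: cantilever fixed at X.
Free-end deflection of the primary structure under the applied loading (downward +):
  point load 58.5 at a = 1.24: Pa²(3L − a)/(6EI) = 260.3/EI
Flexibility coefficient — unit upward force at Y: δ_{YY} = L³/(3EI) = 79.44/EI.
Compatibility at Y: δ_0 − R_Y·δ_{YY} = 0, so R_Y = 260.3/79.44 = 3.276 kN.
Moment equilibrium about X: M_X = Σ(load moments about X) − R_Y·L = 72.54 − 3.276×6.2 = 52.23 kN·m.

M_X = 52.23 kN·m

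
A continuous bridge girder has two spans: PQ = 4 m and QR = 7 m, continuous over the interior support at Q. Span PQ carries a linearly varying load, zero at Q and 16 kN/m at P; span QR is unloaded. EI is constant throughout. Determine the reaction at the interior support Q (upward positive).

Take M_Q as the redundant. Released structure: two simple spans PQ and QR with a hinge at Q.
End slopes at the hinge Q, treating each span as simply supported:
  span PQ: triangular load, peak 16: 7w₀L³/(360EI) = 19.91/EI
  relative rotation θ_0 = (19.91 + 0)/EI = 19.91/EI
A unit hogging moment at Q produces rotation L₁/(3EI) + L₂/(3EI) = 3.667/EI.
Compatibility: M_Q·(L₁+L₂)/(3EI) = θ_0, giving M_Q = 5.43 kN·m (hogging).
Span PQ, ΣM about P with M_Q applied at Q: R_Q^{PQ}·4 = 42.67 + 5.43, so R_Q^{PQ} = 12.02 kN and R_P = 32 − 12.02 = 19.98 kN.
Span QR, ΣM about R: R_Q^{QR}·7 = 0 + 5.43, so R_Q^{QR} = 0.7758 kN and R_R = 0 − 0.7758 = -0.7758 kN.
R_Q = 12.02 + 0.7758 = 12.8 kN.

R_Q = 12.8 kN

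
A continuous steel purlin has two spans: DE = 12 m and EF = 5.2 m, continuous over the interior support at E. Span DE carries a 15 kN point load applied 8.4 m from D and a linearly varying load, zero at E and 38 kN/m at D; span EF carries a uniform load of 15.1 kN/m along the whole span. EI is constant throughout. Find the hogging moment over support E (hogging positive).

Release continuity at E by inserting a hinge; the redundant is the internal moment M_E. The primary structure is two simply-supported spans DE and EF.
Discontinuity in slope at E on the released structure — sum the simple-span end rotations:
  span DE: point load 15 at a = 8.4: Pab(L + a)/(6LEI) = 128.5/EI
  span DE: triangular load, peak 38: 7w₀L³/(360EI) = 1277/EI
  span EF: UDL 15.1: wL³/(24EI) = 88.47/EI
  relative rotation θ_0 = (1405 + 88.47)/EI = 1494/EI
A unit hogging moment at E produces rotation L₁/(3EI) + L₂/(3EI) = 5.733/EI.
Compatibility: M_E·(L₁+L₂)/(3EI) = θ_0, giving M_E = 260.5 kN·m (hogging).

M_E = 260.5 kN·m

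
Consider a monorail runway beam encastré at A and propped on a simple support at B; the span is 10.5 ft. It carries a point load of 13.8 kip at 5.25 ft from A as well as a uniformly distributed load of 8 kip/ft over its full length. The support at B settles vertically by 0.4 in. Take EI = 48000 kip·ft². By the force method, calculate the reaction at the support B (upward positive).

R_B = 31.67 kip

Release the roller at B. Primary structure: cantilever fixed at A.
Deflection at B on the released cantilever, summing each load's contribution:
  point load 13.8 at a = 5.25: Pa²(3L − a)/(6EI) = 1664/EI
  UDL 8: wL⁴/(8EI) = 12155/EI
  δ_0 = 13819/EI
Tip deflection under a unit load at B: L³/(3EI) = 385.9/EI.
With EI = 48000 kip·ft²: δ_0 = 0.2879 ft and δ_{BB} = 0.008039 ft/kip.
Compatibility — the beam at B must follow the support down by 0.03333 ft: δ_0 − R_B·δ_{BB} = 0.03333, so R_B = (0.2879 − 0.03333)/0.008039 = 31.67 kip.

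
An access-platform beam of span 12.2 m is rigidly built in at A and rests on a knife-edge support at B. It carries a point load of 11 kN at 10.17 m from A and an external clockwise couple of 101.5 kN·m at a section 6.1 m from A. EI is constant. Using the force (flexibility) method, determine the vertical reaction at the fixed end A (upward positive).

Choose R_B as the redundant. The primary structure is the cantilever fixed at A.
Deflection at B on the released cantilever, summing each load's contribution:
  point load 11 at a = 10.17: Pa²(3L − a)/(6EI) = 5012/EI
  clockwise couple 101.5 at a = 6.1: M₀a(2L − a)/(2EI) = 5665/EI
  δ_0 = 10677/EI
Flexibility coefficient — unit upward force at B: δ_{BB} = L³/(3EI) = 605.3/EI.
Compatibility at B: δ_0 − R_B·δ_{BB} = 0, so R_B = 10677/605.3 = 17.64 kN.
Vertical equilibrium: R_A = ΣP − R_B = 11 − 17.64 = -6.639 kN.

R_A = -6.639 kN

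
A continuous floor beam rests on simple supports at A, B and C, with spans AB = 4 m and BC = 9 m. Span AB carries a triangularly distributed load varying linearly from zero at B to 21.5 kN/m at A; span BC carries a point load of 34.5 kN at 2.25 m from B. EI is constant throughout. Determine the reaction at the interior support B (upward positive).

Take M_B as the redundant. Released structure: two simple spans AB and BC with a hinge at B.
Discontinuity in slope at B on the released structure — sum the simple-span end rotations:
  span AB: triangular load, peak 21.5: 7w₀L³/(360EI) = 26.76/EI
  span BC: point load 34.5 at a = 2.25: Pab(L + b)/(6LEI) = 152.8/EI
  relative rotation θ_0 = (26.76 + 152.8)/EI = 179.6/EI
A unit hogging moment at B produces rotation L₁/(3EI) + L₂/(3EI) = 4.333/EI.
Slope continuity at B: θ_0 = M_B·4.333/EI, so M_B = 179.6/4.333 = 41.44 kN·m (hogging).
Span AB, ΣM about A with M_B applied at B: R_B^{AB}·4 = 57.33 + 41.44, so R_B^{AB} = 24.69 kN and R_A = 43 − 24.69 = 18.31 kN.
Span BC, ΣM about C: R_B^{BC}·9 = 232.9 + 41.44, so R_B^{BC} = 30.48 kN and R_C = 34.5 − 30.48 = 4.02 kN.
R_B = 24.69 + 30.48 = 55.17 kN.

R_B = 55.17 kN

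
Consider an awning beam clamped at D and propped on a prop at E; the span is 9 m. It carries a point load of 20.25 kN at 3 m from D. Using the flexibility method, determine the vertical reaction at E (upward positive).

R_E = 3 kN

Take the reaction at E as the redundant and release it; the primary structure is a cantilever fixed at D.
Free-end deflection of the primary structure under the applied loading (downward +):
  point load 20.25 at a = 3: Pa²(3L − a)/(6EI) = 729/EI
Flexibility coefficient — unit upward force at E: δ_{EE} = L³/(3EI) = 243/EI.
Compatibility at E: δ_0 − R_E·δ_{EE} = 0, so R_E = 729/243 = 3 kN.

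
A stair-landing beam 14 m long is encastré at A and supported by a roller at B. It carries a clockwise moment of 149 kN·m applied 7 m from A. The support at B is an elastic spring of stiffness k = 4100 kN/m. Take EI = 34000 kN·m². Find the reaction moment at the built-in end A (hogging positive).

M_A = -17.12 kN·m

Take the reaction at B as the redundant and release it; the primary structure is a cantilever fixed at A.
Deflection at B on the released cantilever, summing each load's contribution:
  clockwise couple 149 at a = 7: M₀a(2L − a)/(2EI) = 10952/EI
Flexibility coefficient — unit upward force at B: δ_{BB} = L³/(3EI) = 914.7/EI.
With EI = 34000 kN·m²: δ_0 = 0.3221 m and δ_{BB} = 0.026902 m/kN.
Compatibility — the spring shortens by R_B/k under the reaction it provides: δ_0 − R_B·δ_{BB} = R_B/k. With 1/k = 0.000244 m/kN, R_B = δ_0 / (δ_{BB} + 1/k) = 0.3221 / (0.026902 + 0.000244) = 11.87 kN.
Moment equilibrium about A: M_A = Σ(load moments about A) − R_B·L = 149 − 11.87×14 = -17.12 kN·m.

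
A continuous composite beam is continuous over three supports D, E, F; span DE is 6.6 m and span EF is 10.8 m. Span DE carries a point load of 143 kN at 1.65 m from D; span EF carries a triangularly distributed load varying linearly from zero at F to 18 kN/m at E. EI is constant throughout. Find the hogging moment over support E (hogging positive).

M_E = 128.8 kN·m

Insert a hinge at E; M_E is the redundant, and each span becomes simply supported.
Rotations at E on the released spans (each span's end-slope, ×1/EI):
  span DE: point load 143 at a = 1.65: Pab(L + a)/(6LEI) = 243.3/EI
  span EF: triangular load, peak 18: w₀L³/(45EI) = 503.9/EI
  relative rotation θ_0 = (243.3 + 503.9)/EI = 747.2/EI
A unit hogging moment at E produces rotation L₁/(3EI) + L₂/(3EI) = 5.8/EI.
Slope continuity at E: θ_0 = M_E·5.8/EI, so M_E = 747.2/5.8 = 128.8 kN·m (hogging).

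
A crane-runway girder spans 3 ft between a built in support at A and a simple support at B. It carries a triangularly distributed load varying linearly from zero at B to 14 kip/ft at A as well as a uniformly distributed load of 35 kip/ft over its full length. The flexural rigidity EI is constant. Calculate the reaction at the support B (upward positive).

Take the reaction at B as the redundant and release it; the primary structure is a cantilever fixed at A.
Downward deflection at the released point B due to the loads:
  triangular load, peak 14 at the fixed end: w₀L⁴/(30EI) = 37.8/EI
  UDL 35: wL⁴/(8EI) = 354.4/EI
  δ_0 = 392.2/EI
Tip deflection under a unit load at B: L³/(3EI) = 9/EI.
Compatibility at B: δ_0 − R_B·δ_{BB} = 0, so R_B = 392.2/9 = 43.58 kip.

R_B = 43.58 kip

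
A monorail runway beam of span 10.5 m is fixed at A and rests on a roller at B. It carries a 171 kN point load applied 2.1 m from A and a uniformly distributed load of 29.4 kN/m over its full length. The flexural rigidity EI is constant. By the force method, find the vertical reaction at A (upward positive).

R_A = 354.4 kN

Take the reaction at B as the redundant and release it; the primary structure is a cantilever fixed at A.
Deflection at B on the released cantilever, summing each load's contribution:
  point load 171 at a = 2.1: Pa²(3L − a)/(6EI) = 3695/EI
  UDL 29.4: wL⁴/(8EI) = 44670/EI
  δ_0 = 48365/EI
Tip deflection under a unit load at B: L³/(3EI) = 385.9/EI.
The prop prevents deflection at B: R_B = δ_0/δ_{BB} = 48365/385.9 = 125.3 kN.
Vertical equilibrium: R_A = ΣP − R_B = 479.7 − 125.3 = 354.4 kN.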